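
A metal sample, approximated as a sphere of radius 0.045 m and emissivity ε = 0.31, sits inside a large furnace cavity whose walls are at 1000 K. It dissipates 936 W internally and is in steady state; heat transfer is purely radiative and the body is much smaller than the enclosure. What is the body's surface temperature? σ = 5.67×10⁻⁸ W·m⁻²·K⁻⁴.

T ≈ 1330 K

For a small grey body in a large enclosure, net radiated power = εσA(T⁴ − T_w⁴).
Steady state: P = εσA(T⁴ − T_w⁴) with A = 4πr² = 0.02545 m².
T⁴ = P/(εσA) + T_w⁴ = 936/(0.31·5.67×10⁻⁸·0.02545) + (1000)⁴
    = 2.093×10¹² + 1.000×10¹² = 3.093×10¹² K⁴.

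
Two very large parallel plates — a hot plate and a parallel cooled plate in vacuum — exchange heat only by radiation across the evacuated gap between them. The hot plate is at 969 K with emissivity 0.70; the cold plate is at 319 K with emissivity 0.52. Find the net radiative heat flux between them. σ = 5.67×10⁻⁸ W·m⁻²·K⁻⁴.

For two infinite grey parallel plates, q = σ(T₁⁴ − T₂⁴)/(1/ε₁ + 1/ε₂ − 1).
T₁⁴ − T₂⁴ = 8.816×10¹¹ − 1.036×10¹⁰ = 8.713×10¹¹ K⁴.
1/ε₁ + 1/ε₂ − 1 = 1.429 + 1.923 − 1 = 2.352.
q = 5.67×10⁻⁸ × 8.713×10¹¹ / 2.352.

q ≈ 21000 W/m²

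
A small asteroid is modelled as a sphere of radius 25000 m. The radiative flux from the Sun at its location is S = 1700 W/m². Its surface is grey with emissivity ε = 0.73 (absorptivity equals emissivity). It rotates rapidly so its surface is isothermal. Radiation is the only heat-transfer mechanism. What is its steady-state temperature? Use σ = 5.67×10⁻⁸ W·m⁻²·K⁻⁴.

T ≈ 294 K

At equilibrium, absorbed power = emitted power.
Absorbing cross-section = πr² = 1.963×10⁹ m²; emitting surface = 4πr² = 7.854×10⁹ m² (ratio 4).
εS·A_cross = εσ·A_surf·T⁴  ⇒  T⁴ = S/(4σ)   (ε cancels).
T⁴ = 1700/(4·5.67×10⁻⁸) = 7.496×10⁹ K⁴.
T = (7.496×10⁹)^(1/4).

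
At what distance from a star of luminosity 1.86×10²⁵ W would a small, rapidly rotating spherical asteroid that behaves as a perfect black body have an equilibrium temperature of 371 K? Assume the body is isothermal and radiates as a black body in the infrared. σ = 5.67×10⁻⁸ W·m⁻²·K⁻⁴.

For an isothermal black-emitting sphere, (1−a)S·πr² = σ·4πr²·T⁴ ⇒ S = 4σT⁴/(1−a).
S = 4·5.67×10⁻⁸·(371)⁴/1.00 = 4297 W/m².
Flux falls as S = L/(4πd²), so d = √(L/(4πS)) = √(1.86×10²⁵/(4π·4297)).

d ≈ 1.86×10¹⁰ m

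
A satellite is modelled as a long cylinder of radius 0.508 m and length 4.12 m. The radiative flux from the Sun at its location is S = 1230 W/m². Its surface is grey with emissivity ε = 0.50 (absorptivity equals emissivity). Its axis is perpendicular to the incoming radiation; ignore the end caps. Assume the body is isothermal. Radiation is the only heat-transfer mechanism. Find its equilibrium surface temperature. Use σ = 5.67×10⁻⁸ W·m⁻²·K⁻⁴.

At equilibrium, absorbed power = emitted power.
Absorbing cross-section = 2rL = 4.186 m²; emitting surface = 2πrL = 13.15 m² (ratio π).
εS·A_cross = εσ·A_surf·T⁴  ⇒  T⁴ = S/(πσ)   (ε cancels).
T⁴ = 1230/(π·5.67×10⁻⁸) = 6.905×10⁹ K⁴.
T = (6.905×10⁹)^(1/4).

T ≈ 288 K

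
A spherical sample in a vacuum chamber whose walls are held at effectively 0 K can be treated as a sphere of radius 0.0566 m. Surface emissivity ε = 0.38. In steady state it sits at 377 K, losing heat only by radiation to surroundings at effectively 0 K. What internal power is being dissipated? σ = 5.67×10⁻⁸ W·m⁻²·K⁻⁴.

P ≈ 17.5 W

Steady state: P = εσA T⁴.
A = 4πr² = 0.04026 m²; T⁴ = (377)⁴ = 2.020×10¹⁰ K⁴.
P = 0.38 × 5.67×10⁻⁸ × 0.04026 × 2.020×10¹⁰.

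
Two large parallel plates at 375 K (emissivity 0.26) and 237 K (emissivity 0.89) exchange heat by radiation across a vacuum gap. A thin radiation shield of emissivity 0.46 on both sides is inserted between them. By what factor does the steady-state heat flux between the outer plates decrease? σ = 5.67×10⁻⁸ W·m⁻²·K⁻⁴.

factor ≈ 1.84

Without shield: q₀ = σΔ(T⁴)/(1/ε₁+1/ε₂−1) with denominator 3.970.
With shield the two gaps are in series; the resistances add: (1/ε₁+1/ε_s−1)+(1/ε_s+1/ε₂−1) = 5.020+2.298 = 7.318.
Heat-flux ratio q₀/q = 7.318/3.970.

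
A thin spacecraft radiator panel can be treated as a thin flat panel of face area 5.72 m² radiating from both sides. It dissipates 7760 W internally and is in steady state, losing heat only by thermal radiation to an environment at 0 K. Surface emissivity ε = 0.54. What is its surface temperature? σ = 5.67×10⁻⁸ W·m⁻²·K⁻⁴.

T ≈ 386 K

Steady state: internal power = radiated power, P = εσA T⁴.
Radiating area A = 2·5.72 = 11.44 m².
T⁴ = P/(εσA) = 7760/(0.54·5.67×10⁻⁸·11.44) = 2.215×10¹⁰ K⁴.
T = (2.215×10¹⁰)^(1/4).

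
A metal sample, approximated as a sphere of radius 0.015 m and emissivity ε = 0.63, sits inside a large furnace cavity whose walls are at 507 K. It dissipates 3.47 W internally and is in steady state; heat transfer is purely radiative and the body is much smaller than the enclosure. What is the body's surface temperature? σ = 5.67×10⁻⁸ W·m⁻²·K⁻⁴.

For a small grey body in a large enclosure, net radiated power = εσA(T⁴ − T_w⁴).
Steady state: P = εσA(T⁴ − T_w⁴) with A = 4πr² = 0.002827 m².
T⁴ = P/(εσA) + T_w⁴ = 3.47/(0.63·5.67×10⁻⁸·0.002827) + (507)⁴
    = 3.436×10¹⁰ + 6.607×10¹⁰ = 1.004×10¹¹ K⁴.

T ≈ 563 K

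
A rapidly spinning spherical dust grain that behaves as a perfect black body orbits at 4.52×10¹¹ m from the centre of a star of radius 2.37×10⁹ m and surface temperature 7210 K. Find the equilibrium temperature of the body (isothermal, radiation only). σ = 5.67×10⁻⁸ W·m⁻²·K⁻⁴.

The star's surface emits σT_*⁴; at distance d the flux is S = σT_*⁴(R_*/d)².
S = 5.67×10⁻⁸·(7210)⁴·(2.37×10⁹/4.52×10¹¹)² = 4213 W/m².
For an isothermal sphere T⁴ = (1−a)S/(4σ) = 1.857×10¹⁰ K⁴.

T ≈ 369 K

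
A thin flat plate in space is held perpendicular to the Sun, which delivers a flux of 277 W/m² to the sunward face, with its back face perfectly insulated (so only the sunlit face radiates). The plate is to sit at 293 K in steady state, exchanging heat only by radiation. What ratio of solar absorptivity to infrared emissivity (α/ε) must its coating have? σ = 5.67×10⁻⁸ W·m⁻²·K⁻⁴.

α/ε ≈ 1.51

Balance: αS·A = εσ·1A·T⁴ ⇒ α/ε = σT⁴/S.
α/ε = 5.67×10⁻⁸·(293)⁴/277 = 5.67×10⁻⁸·7.370×10⁹/277.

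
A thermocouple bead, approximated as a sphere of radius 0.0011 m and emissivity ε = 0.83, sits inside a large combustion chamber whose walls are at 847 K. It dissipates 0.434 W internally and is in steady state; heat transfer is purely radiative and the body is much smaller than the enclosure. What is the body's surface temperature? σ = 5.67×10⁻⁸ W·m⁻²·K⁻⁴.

For a small grey body in a large enclosure, net radiated power = εσA(T⁴ − T_w⁴).
Steady state: P = εσA(T⁴ − T_w⁴) with A = 4πr² = 1.521×10⁻⁵ m².
T⁴ = P/(εσA) + T_w⁴ = 0.434/(0.83·5.67×10⁻⁸·1.521×10⁻⁵) + (847)⁴
    = 6.065×10¹¹ + 5.147×10¹¹ = 1.121×10¹² K⁴.

T ≈ 1030 K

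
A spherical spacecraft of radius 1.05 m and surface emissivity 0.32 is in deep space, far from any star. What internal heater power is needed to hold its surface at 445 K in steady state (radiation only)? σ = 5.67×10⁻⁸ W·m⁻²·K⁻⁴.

P = εσ·4πr²·T⁴.
4πr² = 13.85 m²; T⁴ = 3.921×10¹⁰ K⁴.
P = 0.32·5.67×10⁻⁸·13.85·3.921×10¹⁰.

P ≈ 9860 W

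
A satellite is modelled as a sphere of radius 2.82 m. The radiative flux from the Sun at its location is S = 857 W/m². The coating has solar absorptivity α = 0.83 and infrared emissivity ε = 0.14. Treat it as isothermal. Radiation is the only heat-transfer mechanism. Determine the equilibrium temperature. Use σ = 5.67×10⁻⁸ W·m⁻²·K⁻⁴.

T ≈ 387 K

At equilibrium, absorbed power = emitted power.
Absorbing cross-section = πr² = 24.98 m²; emitting surface = 4πr² = 99.93 m² (ratio 4).
αS·A_cross = εσ·A_surf·T⁴  ⇒  T⁴ = αS/(ε·4σ).
T⁴ = 0.830·857/(0.14·4·5.67×10⁻⁸) = 2.240×10¹⁰ K⁴.
T = (2.240×10¹⁰)^(1/4).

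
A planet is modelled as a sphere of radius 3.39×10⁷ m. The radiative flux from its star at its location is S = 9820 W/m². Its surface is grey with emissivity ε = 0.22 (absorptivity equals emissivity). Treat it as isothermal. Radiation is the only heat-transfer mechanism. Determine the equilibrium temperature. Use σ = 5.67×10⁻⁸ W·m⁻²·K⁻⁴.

At equilibrium, absorbed power = emitted power.
Absorbing cross-section = πr² = 3.610×10¹⁵ m²; emitting surface = 4πr² = 1.444×10¹⁶ m² (ratio 4).
εS·A_cross = εσ·A_surf·T⁴  ⇒  T⁴ = S/(4σ)   (ε cancels).
T⁴ = 9820/(4·5.67×10⁻⁸) = 4.330×10¹⁰ K⁴.
T = (4.330×10¹⁰)^(1/4).

T ≈ 456 K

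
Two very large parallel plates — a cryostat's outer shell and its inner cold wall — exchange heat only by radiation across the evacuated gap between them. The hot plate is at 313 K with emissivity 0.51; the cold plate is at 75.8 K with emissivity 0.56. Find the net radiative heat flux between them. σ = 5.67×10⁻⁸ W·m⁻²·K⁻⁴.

q ≈ 197 W/m²

For two infinite grey parallel plates, q = σ(T₁⁴ − T₂⁴)/(1/ε₁ + 1/ε₂ − 1).
T₁⁴ − T₂⁴ = 9.598×10⁹ − 3.301×10⁷ = 9.565×10⁹ K⁴.
1/ε₁ + 1/ε₂ − 1 = 1.961 + 1.786 − 1 = 2.746.
q = 5.67×10⁻⁸ × 9.565×10⁹ / 2.746.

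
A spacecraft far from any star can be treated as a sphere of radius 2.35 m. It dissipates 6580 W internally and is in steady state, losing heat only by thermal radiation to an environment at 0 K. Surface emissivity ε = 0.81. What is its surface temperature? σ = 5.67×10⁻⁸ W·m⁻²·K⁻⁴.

Steady state: internal power = radiated power, P = εσA T⁴.
Radiating area A = 4πr² = 69.40 m².
T⁴ = P/(εσA) = 6580/(0.81·5.67×10⁻⁸·69.40) = 2.064×10⁹ K⁴.
T = (2.064×10⁹)^(1/4).

T ≈ 213 K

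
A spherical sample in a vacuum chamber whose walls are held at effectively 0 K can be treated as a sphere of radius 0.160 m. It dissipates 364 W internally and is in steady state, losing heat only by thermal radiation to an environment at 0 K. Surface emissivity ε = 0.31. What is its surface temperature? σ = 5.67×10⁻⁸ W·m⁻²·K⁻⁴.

Steady state: internal power = radiated power, P = εσA T⁴.
Radiating area A = 4πr² = 0.3217 m².
T⁴ = P/(εσA) = 364/(0.31·5.67×10⁻⁸·0.3217) = 6.437×10¹⁰ K⁴.
T = (6.437×10¹⁰)^(1/4).

T ≈ 504 K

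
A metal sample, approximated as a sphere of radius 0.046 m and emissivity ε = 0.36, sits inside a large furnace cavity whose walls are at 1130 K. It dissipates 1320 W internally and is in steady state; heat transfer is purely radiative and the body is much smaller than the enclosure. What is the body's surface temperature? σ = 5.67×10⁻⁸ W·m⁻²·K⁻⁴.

For a small grey body in a large enclosure, net radiated power = εσA(T⁴ − T_w⁴).
Steady state: P = εσA(T⁴ − T_w⁴) with A = 4πr² = 0.02659 m².
T⁴ = P/(εσA) + T_w⁴ = 1320/(0.36·5.67×10⁻⁸·0.02659) + (1130)⁴
    = 2.432×10¹² + 1.630×10¹² = 4.062×10¹² K⁴.

T ≈ 1420 K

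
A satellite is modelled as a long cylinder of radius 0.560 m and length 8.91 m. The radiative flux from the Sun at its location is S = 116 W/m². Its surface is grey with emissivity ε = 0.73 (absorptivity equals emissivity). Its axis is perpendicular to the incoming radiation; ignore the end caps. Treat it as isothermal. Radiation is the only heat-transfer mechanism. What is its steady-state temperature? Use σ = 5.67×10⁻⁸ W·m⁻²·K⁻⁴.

At equilibrium, absorbed power = emitted power.
Absorbing cross-section = 2rL = 9.979 m²; emitting surface = 2πrL = 31.35 m² (ratio π).
εS·A_cross = εσ·A_surf·T⁴  ⇒  T⁴ = S/(πσ)   (ε cancels).
T⁴ = 116/(π·5.67×10⁻⁸) = 6.512×10⁸ K⁴.
T = (6.512×10⁸)^(1/4).

T ≈ 160 K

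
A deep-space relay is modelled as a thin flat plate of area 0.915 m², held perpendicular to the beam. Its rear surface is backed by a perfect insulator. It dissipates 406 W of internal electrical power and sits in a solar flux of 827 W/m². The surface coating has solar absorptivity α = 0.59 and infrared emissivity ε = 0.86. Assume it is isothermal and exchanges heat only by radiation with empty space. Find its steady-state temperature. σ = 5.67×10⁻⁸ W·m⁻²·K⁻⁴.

At steady state, absorbed solar power + internal power = radiated power.
Absorbed: α·S·A_cross = 0.59·827·0.9150 = 446.5 W (cross-section A).
Total input = 446.5 + 406 = 852.5 W.
Radiated: εσ·A_surf·T⁴ with A_surf = A = 0.9150 m².
T⁴ = 852.5/(0.86·5.67×10⁻⁸·0.9150) = 1.911×10¹⁰ K⁴.

T ≈ 372 K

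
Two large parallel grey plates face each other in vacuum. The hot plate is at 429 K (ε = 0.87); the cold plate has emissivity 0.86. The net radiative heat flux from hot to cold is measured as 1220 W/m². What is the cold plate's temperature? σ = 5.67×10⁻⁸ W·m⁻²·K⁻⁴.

q = σ(T₁⁴ − T₂⁴)/(1/ε₁ + 1/ε₂ − 1); denominator = 1.312.
T₂⁴ = T₁⁴ − q·(1/ε₁+1/ε₂−1)/σ = 3.387×10¹⁰ − 1220·1.312/5.67×10⁻⁸
    = 5.636×10⁹ K⁴.

T₂ ≈ 274 K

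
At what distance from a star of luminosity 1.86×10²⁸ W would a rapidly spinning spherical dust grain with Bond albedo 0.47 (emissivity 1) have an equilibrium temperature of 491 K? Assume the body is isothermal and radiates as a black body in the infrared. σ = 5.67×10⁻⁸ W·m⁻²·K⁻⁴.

d ≈ 2.44×10¹¹ m

For an isothermal black-emitting sphere, (1−a)S·πr² = σ·4πr²·T⁴ ⇒ S = 4σT⁴/(1−a).
S = 4·5.67×10⁻⁸·(491)⁴/0.530 = 24870 W/m².
Flux falls as S = L/(4πd²), so d = √(L/(4πS)) = √(1.86×10²⁸/(4π·24870)).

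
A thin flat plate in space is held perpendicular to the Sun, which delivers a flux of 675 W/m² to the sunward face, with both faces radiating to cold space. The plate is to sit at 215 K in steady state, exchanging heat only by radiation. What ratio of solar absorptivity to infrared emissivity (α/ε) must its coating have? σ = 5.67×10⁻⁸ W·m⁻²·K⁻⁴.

Balance: αS·A = εσ·2A·T⁴ ⇒ α/ε = 2σT⁴/S.
α/ε = 2·5.67×10⁻⁸·(215)⁴/675 = 2·5.67×10⁻⁸·2.137×10⁹/675.

α/ε ≈ 0.359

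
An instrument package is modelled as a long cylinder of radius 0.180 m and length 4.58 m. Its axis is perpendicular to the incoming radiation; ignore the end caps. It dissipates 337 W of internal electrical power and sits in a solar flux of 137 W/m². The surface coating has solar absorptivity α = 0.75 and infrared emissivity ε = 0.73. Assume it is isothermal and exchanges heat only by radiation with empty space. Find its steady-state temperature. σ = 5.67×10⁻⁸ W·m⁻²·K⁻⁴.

At steady state, absorbed solar power + internal power = radiated power.
Absorbed: α·S·A_cross = 0.75·137·1.649 = 169.4 W (cross-section 2rL).
Total input = 169.4 + 337 = 506.4 W.
Radiated: εσ·A_surf·T⁴ with A_surf = 2πrL = 5.180 m².
T⁴ = 506.4/(0.73·5.67×10⁻⁸·5.180) = 2.362×10⁹ K⁴.

T ≈ 220 K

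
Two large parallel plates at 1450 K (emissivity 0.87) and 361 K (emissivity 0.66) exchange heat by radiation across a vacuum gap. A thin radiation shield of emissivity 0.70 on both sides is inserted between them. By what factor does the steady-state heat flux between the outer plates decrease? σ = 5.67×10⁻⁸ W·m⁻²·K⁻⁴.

factor ≈ 2.12

Without shield: q₀ = σΔ(T⁴)/(1/ε₁+1/ε₂−1) with denominator 1.665.
With shield the two gaps are in series; the resistances add: (1/ε₁+1/ε_s−1)+(1/ε_s+1/ε₂−1) = 1.578+1.944 = 3.522.
Heat-flux ratio q₀/q = 3.522/1.665.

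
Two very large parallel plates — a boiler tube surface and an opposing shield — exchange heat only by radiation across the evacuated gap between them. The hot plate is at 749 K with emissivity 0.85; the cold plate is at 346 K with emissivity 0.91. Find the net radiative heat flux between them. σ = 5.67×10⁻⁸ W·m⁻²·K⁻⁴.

For two infinite grey parallel plates, q = σ(T₁⁴ − T₂⁴)/(1/ε₁ + 1/ε₂ − 1).
T₁⁴ − T₂⁴ = 3.147×10¹¹ − 1.433×10¹⁰ = 3.004×10¹¹ K⁴.
1/ε₁ + 1/ε₂ − 1 = 1.176 + 1.099 − 1 = 1.275.
q = 5.67×10⁻⁸ × 3.004×10¹¹ / 1.275.

q ≈ 13400 W/m²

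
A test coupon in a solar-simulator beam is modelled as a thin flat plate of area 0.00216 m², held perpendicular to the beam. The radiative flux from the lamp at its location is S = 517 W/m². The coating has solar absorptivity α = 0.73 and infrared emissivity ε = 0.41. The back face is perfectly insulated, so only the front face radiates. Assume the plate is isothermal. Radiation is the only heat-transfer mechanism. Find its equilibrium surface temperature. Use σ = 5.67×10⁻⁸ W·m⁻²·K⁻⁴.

At equilibrium, absorbed power = emitted power.
Absorbing cross-section = A = 0.002160 m²; emitting surface = A = 0.002160 m² (ratio 1).
αS·A_cross = εσ·A_surf·T⁴  ⇒  T⁴ = αS/(ε·1σ).
T⁴ = 0.730·517/(0.41·1·5.67×10⁻⁸) = 1.623×10¹⁰ K⁴.
T = (1.623×10¹⁰)^(1/4).

T ≈ 357 K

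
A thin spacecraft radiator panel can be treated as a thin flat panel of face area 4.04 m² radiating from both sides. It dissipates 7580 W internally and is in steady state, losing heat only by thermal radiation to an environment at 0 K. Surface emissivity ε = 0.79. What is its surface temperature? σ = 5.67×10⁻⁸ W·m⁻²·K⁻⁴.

Steady state: internal power = radiated power, P = εσA T⁴.
Radiating area A = 2·4.04 = 8.080 m².
T⁴ = P/(εσA) = 7580/(0.79·5.67×10⁻⁸·8.080) = 2.094×10¹⁰ K⁴.
T = (2.094×10¹⁰)^(1/4).

T ≈ 380 K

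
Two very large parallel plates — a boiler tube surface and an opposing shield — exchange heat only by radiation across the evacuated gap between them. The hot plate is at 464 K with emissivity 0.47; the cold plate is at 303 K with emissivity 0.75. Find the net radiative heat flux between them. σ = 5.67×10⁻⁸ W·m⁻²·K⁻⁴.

For two infinite grey parallel plates, q = σ(T₁⁴ − T₂⁴)/(1/ε₁ + 1/ε₂ − 1).
T₁⁴ − T₂⁴ = 4.635×10¹⁰ − 8.429×10⁹ = 3.792×10¹⁰ K⁴.
1/ε₁ + 1/ε₂ − 1 = 2.128 + 1.333 − 1 = 2.461.
q = 5.67×10⁻⁸ × 3.792×10¹⁰ / 2.461.

q ≈ 874 W/m²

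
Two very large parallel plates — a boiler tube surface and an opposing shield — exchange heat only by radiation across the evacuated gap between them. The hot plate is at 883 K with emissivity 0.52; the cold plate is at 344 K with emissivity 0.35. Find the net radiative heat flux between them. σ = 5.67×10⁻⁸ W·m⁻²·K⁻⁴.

q ≈ 8910 W/m²

For two infinite grey parallel plates, q = σ(T₁⁴ − T₂⁴)/(1/ε₁ + 1/ε₂ − 1).
T₁⁴ − T₂⁴ = 6.079×10¹¹ − 1.400×10¹⁰ = 5.939×10¹¹ K⁴.
1/ε₁ + 1/ε₂ − 1 = 1.923 + 2.857 − 1 = 3.780.
q = 5.67×10⁻⁸ × 5.939×10¹¹ / 3.780.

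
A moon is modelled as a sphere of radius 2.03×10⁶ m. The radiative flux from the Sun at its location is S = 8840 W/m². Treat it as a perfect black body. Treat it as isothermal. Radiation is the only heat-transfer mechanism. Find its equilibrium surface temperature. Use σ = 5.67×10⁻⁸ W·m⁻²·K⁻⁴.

At equilibrium, absorbed power = emitted power.
Absorbing cross-section = πr² = 1.295×10¹³ m²; emitting surface = 4πr² = 5.178×10¹³ m² (ratio 4).
S·A_cross = εσ·A_surf·T⁴  ⇒  T⁴ = S/(4σ).
T⁴ = 1.00·8840/(4·5.67×10⁻⁸) = 3.898×10¹⁰ K⁴.
T = (3.898×10¹⁰)^(1/4).

T ≈ 444 K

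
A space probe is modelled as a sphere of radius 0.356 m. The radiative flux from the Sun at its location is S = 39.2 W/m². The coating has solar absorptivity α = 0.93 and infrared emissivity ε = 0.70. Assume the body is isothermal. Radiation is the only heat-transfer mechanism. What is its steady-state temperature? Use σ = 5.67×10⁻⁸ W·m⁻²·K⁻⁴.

T ≈ 123 K

At equilibrium, absorbed power = emitted power.
Absorbing cross-section = πr² = 0.3982 m²; emitting surface = 4πr² = 1.593 m² (ratio 4).
αS·A_cross = εσ·A_surf·T⁴  ⇒  T⁴ = αS/(ε·4σ).
T⁴ = 0.930·39.2/(0.70·4·5.67×10⁻⁸) = 2.296×10⁸ K⁴.
T = (2.296×10⁸)^(1/4).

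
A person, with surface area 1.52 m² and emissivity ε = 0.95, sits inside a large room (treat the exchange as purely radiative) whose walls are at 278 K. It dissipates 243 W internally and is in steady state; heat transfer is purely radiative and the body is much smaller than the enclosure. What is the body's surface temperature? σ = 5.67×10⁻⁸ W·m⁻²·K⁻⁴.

T ≈ 307 K

For a small grey body in a large enclosure, net radiated power = εσA(T⁴ − T_w⁴).
Steady state: P = εσA(T⁴ − T_w⁴) with A = 1.52 m².
T⁴ = P/(εσA) + T_w⁴ = 243/(0.95·5.67×10⁻⁸·1.520) + (278)⁴
    = 2.968×10⁹ + 5.973×10⁹ = 8.941×10⁹ K⁴.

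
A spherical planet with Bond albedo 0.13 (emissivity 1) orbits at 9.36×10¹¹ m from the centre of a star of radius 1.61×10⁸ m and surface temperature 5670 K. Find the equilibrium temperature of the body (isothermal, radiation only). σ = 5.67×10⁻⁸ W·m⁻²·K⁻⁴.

T ≈ 50.8 K

The star's surface emits σT_*⁴; at distance d the flux is S = σT_*⁴(R_*/d)².
S = 5.67×10⁻⁸·(5670)⁴·(1.61×10⁸/9.36×10¹¹)² = 1.734 W/m².
For an isothermal sphere T⁴ = (1−a)S/(4σ) = 6.651×10⁶ K⁴.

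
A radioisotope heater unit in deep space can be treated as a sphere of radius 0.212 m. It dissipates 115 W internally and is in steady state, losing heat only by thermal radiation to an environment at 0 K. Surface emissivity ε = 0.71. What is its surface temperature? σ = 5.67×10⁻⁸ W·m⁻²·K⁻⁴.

T ≈ 267 K

Steady state: internal power = radiated power, P = εσA T⁴.
Radiating area A = 4πr² = 0.5648 m².
T⁴ = P/(εσA) = 115/(0.71·5.67×10⁻⁸·0.5648) = 5.058×10⁹ K⁴.
T = (5.058×10⁹)^(1/4).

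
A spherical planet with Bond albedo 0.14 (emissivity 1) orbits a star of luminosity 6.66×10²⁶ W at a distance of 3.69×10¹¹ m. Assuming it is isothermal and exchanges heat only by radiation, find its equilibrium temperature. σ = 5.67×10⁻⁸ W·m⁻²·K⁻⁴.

T ≈ 196 K

First find the stellar flux at distance d: S = L/(4πd²) = 6.66×10²⁶/(4π·(3.69×10¹¹)²) = 389.2 W/m².
For an isothermal sphere, absorbed (1−a)S·πr² = emitted σ·4πr²·T⁴, so T⁴ = (1−a)S/(4σ).
T⁴ = 0.860·389.2/(4·5.67×10⁻⁸) = 1.476×10⁹ K⁴.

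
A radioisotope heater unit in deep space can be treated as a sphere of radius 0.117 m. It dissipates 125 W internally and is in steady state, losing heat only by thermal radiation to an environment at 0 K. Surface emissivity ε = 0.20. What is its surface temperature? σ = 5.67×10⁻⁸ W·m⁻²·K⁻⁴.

Steady state: internal power = radiated power, P = εσA T⁴.
Radiating area A = 4πr² = 0.1720 m².
T⁴ = P/(εσA) = 125/(0.20·5.67×10⁻⁸·0.1720) = 6.408×10¹⁰ K⁴.
T = (6.408×10¹⁰)^(1/4).

T ≈ 503 K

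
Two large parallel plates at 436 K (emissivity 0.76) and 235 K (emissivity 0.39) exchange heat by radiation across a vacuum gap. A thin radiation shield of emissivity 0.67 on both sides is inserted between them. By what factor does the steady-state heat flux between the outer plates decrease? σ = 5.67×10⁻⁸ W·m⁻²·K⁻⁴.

Without shield: q₀ = σΔ(T⁴)/(1/ε₁+1/ε₂−1) with denominator 2.880.
With shield the two gaps are in series; the resistances add: (1/ε₁+1/ε_s−1)+(1/ε_s+1/ε₂−1) = 1.808+3.057 = 4.865.
Heat-flux ratio q₀/q = 4.865/2.880.

factor ≈ 1.69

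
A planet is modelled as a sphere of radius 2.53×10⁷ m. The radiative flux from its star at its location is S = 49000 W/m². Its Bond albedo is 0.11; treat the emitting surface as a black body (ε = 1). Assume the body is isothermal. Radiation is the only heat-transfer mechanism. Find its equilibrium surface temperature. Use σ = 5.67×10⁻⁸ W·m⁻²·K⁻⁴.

T ≈ 662 K

At equilibrium, absorbed power = emitted power.
Absorbing cross-section = πr² = 2.011×10¹⁵ m²; emitting surface = 4πr² = 8.044×10¹⁵ m² (ratio 4).
(1−a)S·A_cross = εσ·A_surf·T⁴  ⇒  T⁴ = (1−a)S/(4σ).
T⁴ = 0.890·49000/(4·5.67×10⁻⁸) = 1.923×10¹¹ K⁴.
T = (1.923×10¹¹)^(1/4).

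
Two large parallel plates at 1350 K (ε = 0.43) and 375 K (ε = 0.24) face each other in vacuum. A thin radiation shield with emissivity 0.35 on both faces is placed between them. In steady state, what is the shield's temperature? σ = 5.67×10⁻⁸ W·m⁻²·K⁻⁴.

In steady state the net flux on the hot side equals that on the cold side.
σ(T₁⁴−T_s⁴)/D₁ = σ(T_s⁴−T₂⁴)/D₂, with D₁ = 1/ε₁+1/ε_s−1 = 4.183, D₂ = 1/ε_s+1/ε₂−1 = 6.024.
Solve for T_s⁴: T_s⁴ = (D₂·T₁⁴ + D₁·T₂⁴)/(D₁+D₂) = 1.968×10¹² K⁴.

T_s ≈ 1180 K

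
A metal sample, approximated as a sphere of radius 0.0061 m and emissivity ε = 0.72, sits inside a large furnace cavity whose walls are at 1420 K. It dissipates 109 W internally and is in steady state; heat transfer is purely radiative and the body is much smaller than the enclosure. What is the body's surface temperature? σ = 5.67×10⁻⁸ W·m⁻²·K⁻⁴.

For a small grey body in a large enclosure, net radiated power = εσA(T⁴ − T_w⁴).
Steady state: P = εσA(T⁴ − T_w⁴) with A = 4πr² = 4.676×10⁻⁴ m².
T⁴ = P/(εσA) + T_w⁴ = 109/(0.72·5.67×10⁻⁸·4.676×10⁻⁴) + (1420)⁴
    = 5.710×10¹² + 4.066×10¹² = 9.776×10¹² K⁴.

T ≈ 1770 K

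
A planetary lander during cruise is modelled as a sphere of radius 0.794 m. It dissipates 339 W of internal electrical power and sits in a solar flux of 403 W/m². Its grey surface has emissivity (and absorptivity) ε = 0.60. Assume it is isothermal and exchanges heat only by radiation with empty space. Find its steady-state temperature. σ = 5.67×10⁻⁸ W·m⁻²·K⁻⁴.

At steady state, absorbed solar power + internal power = radiated power.
Absorbed: α·S·A_cross = 0.60·403·1.981 = 478.9 W (cross-section πr²).
Total input = 478.9 + 339 = 817.9 W.
Radiated: εσ·A_surf·T⁴ with A_surf = 4πr² = 7.922 m².
T⁴ = 817.9/(0.60·5.67×10⁻⁸·7.922) = 3.035×10⁹ K⁴.

T ≈ 235 K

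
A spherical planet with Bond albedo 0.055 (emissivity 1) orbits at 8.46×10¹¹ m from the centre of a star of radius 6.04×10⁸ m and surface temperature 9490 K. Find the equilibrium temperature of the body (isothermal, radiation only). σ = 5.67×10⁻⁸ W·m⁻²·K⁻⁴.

The star's surface emits σT_*⁴; at distance d the flux is S = σT_*⁴(R_*/d)².
S = 5.67×10⁻⁸·(9490)⁴·(6.04×10⁸/8.46×10¹¹)² = 234.4 W/m².
For an isothermal sphere T⁴ = (1−a)S/(4σ) = 9.767×10⁸ K⁴.

T ≈ 177 K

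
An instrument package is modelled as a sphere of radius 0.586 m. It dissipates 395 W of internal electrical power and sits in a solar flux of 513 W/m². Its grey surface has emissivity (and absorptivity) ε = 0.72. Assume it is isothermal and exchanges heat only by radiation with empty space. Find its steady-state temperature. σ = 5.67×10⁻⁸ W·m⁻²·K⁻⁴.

T ≈ 259 K

At steady state, absorbed solar power + internal power = radiated power.
Absorbed: α·S·A_cross = 0.72·513·1.079 = 398.5 W (cross-section πr²).
Total input = 398.5 + 395 = 793.5 W.
Radiated: εσ·A_surf·T⁴ with A_surf = 4πr² = 4.315 m².
T⁴ = 793.5/(0.72·5.67×10⁻⁸·4.315) = 4.504×10⁹ K⁴.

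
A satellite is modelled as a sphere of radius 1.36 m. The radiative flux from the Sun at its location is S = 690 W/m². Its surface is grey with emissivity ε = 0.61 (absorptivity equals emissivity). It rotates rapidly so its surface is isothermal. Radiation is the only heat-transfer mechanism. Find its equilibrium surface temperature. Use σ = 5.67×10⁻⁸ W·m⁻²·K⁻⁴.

At equilibrium, absorbed power = emitted power.
Absorbing cross-section = πr² = 5.811 m²; emitting surface = 4πr² = 23.24 m² (ratio 4).
εS·A_cross = εσ·A_surf·T⁴  ⇒  T⁴ = S/(4σ)   (ε cancels).
T⁴ = 690/(4·5.67×10⁻⁸) = 3.042×10⁹ K⁴.
T = (3.042×10⁹)^(1/4).

T ≈ 235 K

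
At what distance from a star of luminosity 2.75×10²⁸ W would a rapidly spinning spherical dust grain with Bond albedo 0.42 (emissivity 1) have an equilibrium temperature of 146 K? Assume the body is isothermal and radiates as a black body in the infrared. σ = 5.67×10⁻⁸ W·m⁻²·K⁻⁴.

d ≈ 3.51×10¹² m

For an isothermal black-emitting sphere, (1−a)S·πr² = σ·4πr²·T⁴ ⇒ S = 4σT⁴/(1−a).
S = 4·5.67×10⁻⁸·(146)⁴/0.580 = 177.7 W/m².
Flux falls as S = L/(4πd²), so d = √(L/(4πS)) = √(2.75×10²⁸/(4π·177.7)).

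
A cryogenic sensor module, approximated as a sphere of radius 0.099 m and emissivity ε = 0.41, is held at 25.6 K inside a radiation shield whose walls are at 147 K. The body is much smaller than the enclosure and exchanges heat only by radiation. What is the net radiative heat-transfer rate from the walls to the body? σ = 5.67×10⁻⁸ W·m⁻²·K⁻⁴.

P_net ≈ 1.34 W

For a small grey body in a large enclosure: P_net = εσA(T_body⁴ − T_wall⁴).
A = 4πr² = 0.1232 m²; T_body⁴ − T_wall⁴ = 4.295×10⁵ − 4.669×10⁸ = -4.665×10⁸ K⁴.
|P_net| = 0.41·5.67×10⁻⁸·0.1232·4.665×10⁸.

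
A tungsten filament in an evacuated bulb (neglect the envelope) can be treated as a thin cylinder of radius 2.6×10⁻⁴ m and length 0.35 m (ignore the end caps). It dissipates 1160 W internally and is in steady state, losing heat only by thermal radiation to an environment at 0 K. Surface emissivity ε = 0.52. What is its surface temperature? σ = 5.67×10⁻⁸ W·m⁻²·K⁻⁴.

Steady state: internal power = radiated power, P = εσA T⁴.
Radiating area A = 2πrL = 5.718×10⁻⁴ m².
T⁴ = P/(εσA) = 1160/(0.52·5.67×10⁻⁸·5.718×10⁻⁴) = 6.881×10¹³ K⁴.
T = (6.881×10¹³)^(1/4).

T ≈ 2880 K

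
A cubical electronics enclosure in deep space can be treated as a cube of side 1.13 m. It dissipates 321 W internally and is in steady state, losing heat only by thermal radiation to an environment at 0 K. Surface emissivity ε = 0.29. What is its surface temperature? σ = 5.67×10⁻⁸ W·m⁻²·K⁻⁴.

T ≈ 225 K

Steady state: internal power = radiated power, P = εσA T⁴.
Radiating area A = 6L² = 7.661 m².
T⁴ = P/(εσA) = 321/(0.29·5.67×10⁻⁸·7.661) = 2.548×10⁹ K⁴.
T = (2.548×10⁹)^(1/4).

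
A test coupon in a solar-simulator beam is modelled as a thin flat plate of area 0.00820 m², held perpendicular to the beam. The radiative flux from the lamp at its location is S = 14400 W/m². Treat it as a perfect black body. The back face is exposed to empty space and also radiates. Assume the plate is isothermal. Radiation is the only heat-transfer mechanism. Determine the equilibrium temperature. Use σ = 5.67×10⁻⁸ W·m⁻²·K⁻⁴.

At equilibrium, absorbed power = emitted power.
Absorbing cross-section = A = 0.008200 m²; emitting surface = 2A = 0.01640 m² (ratio 2).
S·A_cross = εσ·A_surf·T⁴  ⇒  T⁴ = S/(2σ).
T⁴ = 1.00·14400/(2·5.67×10⁻⁸) = 1.270×10¹¹ K⁴.
T = (1.270×10¹¹)^(1/4).

T ≈ 597 K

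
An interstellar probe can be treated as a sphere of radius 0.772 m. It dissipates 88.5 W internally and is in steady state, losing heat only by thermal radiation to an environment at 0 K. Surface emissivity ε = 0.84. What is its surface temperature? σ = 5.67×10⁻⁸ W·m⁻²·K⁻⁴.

Steady state: internal power = radiated power, P = εσA T⁴.
Radiating area A = 4πr² = 7.489 m².
T⁴ = P/(εσA) = 88.5/(0.84·5.67×10⁻⁸·7.489) = 2.481×10⁸ K⁴.
T = (2.481×10⁸)^(1/4).

T ≈ 126 K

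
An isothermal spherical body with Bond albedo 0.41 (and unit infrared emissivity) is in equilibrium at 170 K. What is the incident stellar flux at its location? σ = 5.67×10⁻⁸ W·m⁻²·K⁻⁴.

(1−a)S·πr² = σ·4πr²·T⁴ ⇒ S = 4σT⁴/(1−a).
S = 4·5.67×10⁻⁸·8.352×10⁸/0.590.

S ≈ 321 W/m²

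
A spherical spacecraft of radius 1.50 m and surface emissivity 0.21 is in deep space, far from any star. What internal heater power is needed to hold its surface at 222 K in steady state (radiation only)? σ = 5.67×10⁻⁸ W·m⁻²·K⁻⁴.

P = εσ·4πr²·T⁴.
4πr² = 28.27 m²; T⁴ = 2.429×10⁹ K⁴.
P = 0.21·5.67×10⁻⁸·28.27·2.429×10⁹.

P ≈ 818 W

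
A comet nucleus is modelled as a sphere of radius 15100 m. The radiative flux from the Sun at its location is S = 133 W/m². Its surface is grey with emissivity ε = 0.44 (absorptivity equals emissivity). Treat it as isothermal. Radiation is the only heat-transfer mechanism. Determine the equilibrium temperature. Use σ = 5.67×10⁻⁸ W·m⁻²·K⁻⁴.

T ≈ 156 K

At equilibrium, absorbed power = emitted power.
Absorbing cross-section = πr² = 7.163×10⁸ m²; emitting surface = 4πr² = 2.865×10⁹ m² (ratio 4).
εS·A_cross = εσ·A_surf·T⁴  ⇒  T⁴ = S/(4σ)   (ε cancels).
T⁴ = 133/(4·5.67×10⁻⁸) = 5.864×10⁸ K⁴.
T = (5.864×10⁸)^(1/4).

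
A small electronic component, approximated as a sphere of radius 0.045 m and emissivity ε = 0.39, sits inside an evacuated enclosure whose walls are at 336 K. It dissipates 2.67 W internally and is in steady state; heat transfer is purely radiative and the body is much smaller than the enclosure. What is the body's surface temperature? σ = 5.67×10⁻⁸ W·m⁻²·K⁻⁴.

T ≈ 364 K

For a small grey body in a large enclosure, net radiated power = εσA(T⁴ − T_w⁴).
Steady state: P = εσA(T⁴ − T_w⁴) with A = 4πr² = 0.02545 m².
T⁴ = P/(εσA) + T_w⁴ = 2.67/(0.39·5.67×10⁻⁸·0.02545) + (336)⁴
    = 4.745×10⁹ + 1.275×10¹⁰ = 1.749×10¹⁰ K⁴.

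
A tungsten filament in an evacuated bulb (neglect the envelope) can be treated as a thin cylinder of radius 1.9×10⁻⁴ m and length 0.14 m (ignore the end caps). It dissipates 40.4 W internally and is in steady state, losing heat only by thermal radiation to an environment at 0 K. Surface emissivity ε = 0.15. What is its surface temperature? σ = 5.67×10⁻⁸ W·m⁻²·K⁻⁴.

T ≈ 2310 K

Steady state: internal power = radiated power, P = εσA T⁴.
Radiating area A = 2πrL = 1.671×10⁻⁴ m².
T⁴ = P/(εσA) = 40.4/(0.15·5.67×10⁻⁸·1.671×10⁻⁴) = 2.842×10¹³ K⁴.
T = (2.842×10¹³)^(1/4).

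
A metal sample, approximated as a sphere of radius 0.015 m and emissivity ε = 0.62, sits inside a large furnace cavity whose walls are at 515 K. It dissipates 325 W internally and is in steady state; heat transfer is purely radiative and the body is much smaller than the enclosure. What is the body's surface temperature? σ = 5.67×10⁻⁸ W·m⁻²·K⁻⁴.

T ≈ 1350 K

For a small grey body in a large enclosure, net radiated power = εσA(T⁴ − T_w⁴).
Steady state: P = εσA(T⁴ − T_w⁴) with A = 4πr² = 0.002827 m².
T⁴ = P/(εσA) + T_w⁴ = 325/(0.62·5.67×10⁻⁸·0.002827) + (515)⁴
    = 3.270×10¹² + 7.034×10¹⁰ = 3.340×10¹² K⁴.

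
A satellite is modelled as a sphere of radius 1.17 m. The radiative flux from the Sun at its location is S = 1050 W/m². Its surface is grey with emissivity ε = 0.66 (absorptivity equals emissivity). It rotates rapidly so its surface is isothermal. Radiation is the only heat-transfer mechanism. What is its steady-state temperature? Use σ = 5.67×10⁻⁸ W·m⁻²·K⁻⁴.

At equilibrium, absorbed power = emitted power.
Absorbing cross-section = πr² = 4.301 m²; emitting surface = 4πr² = 17.20 m² (ratio 4).
εS·A_cross = εσ·A_surf·T⁴  ⇒  T⁴ = S/(4σ)   (ε cancels).
T⁴ = 1050/(4·5.67×10⁻⁸) = 4.630×10⁹ K⁴.
T = (4.630×10⁹)^(1/4).

T ≈ 261 K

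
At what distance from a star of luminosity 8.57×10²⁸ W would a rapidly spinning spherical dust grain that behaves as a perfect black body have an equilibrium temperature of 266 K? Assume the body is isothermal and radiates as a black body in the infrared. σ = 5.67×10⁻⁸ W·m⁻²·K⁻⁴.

d ≈ 2.45×10¹² m

For an isothermal black-emitting sphere, (1−a)S·πr² = σ·4πr²·T⁴ ⇒ S = 4σT⁴/(1−a).
S = 4·5.67×10⁻⁸·(266)⁴/1.00 = 1135 W/m².
Flux falls as S = L/(4πd²), so d = √(L/(4πS)) = √(8.57×10²⁸/(4π·1135)).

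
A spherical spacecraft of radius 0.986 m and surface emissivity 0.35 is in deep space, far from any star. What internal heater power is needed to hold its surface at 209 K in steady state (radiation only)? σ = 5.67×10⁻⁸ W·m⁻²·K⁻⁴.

P ≈ 463 W

P = εσ·4πr²·T⁴.
4πr² = 12.22 m²; T⁴ = 1.908×10⁹ K⁴.
P = 0.35·5.67×10⁻⁸·12.22·1.908×10⁹.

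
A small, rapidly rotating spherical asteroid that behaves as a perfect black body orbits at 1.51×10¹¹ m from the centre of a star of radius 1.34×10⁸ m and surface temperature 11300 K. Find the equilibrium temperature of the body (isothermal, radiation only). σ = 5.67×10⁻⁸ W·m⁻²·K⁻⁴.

T ≈ 238 K

The star's surface emits σT_*⁴; at distance d the flux is S = σT_*⁴(R_*/d)².
S = 5.67×10⁻⁸·(11300)⁴·(1.34×10⁸/1.51×10¹¹)² = 728.0 W/m².
For an isothermal sphere T⁴ = (1−a)S/(4σ) = 3.210×10⁹ K⁴.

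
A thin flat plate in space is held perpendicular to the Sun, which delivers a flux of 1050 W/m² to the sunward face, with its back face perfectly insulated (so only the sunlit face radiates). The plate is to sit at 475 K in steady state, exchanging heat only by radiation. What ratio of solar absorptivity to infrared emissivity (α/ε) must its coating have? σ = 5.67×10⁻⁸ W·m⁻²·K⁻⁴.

Balance: αS·A = εσ·1A·T⁴ ⇒ α/ε = σT⁴/S.
α/ε = 5.67×10⁻⁸·(475)⁴/1050 = 5.67×10⁻⁸·5.091×10¹⁰/1050.

α/ε ≈ 2.75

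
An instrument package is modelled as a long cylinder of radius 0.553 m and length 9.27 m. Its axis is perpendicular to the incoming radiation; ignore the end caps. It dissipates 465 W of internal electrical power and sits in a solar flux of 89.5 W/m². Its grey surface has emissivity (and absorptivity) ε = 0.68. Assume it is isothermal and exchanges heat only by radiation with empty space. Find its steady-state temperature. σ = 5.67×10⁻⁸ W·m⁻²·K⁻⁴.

At steady state, absorbed solar power + internal power = radiated power.
Absorbed: α·S·A_cross = 0.68·89.5·10.25 = 624.0 W (cross-section 2rL).
Total input = 624.0 + 465 = 1089 W.
Radiated: εσ·A_surf·T⁴ with A_surf = 2πrL = 32.21 m².
T⁴ = 1089/(0.68·5.67×10⁻⁸·32.21) = 8.769×10⁸ K⁴.

T ≈ 172 K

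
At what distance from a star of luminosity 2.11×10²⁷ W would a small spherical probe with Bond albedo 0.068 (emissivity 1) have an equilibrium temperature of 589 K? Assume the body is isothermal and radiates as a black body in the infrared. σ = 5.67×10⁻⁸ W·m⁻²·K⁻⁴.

For an isothermal black-emitting sphere, (1−a)S·πr² = σ·4πr²·T⁴ ⇒ S = 4σT⁴/(1−a).
S = 4·5.67×10⁻⁸·(589)⁴/0.932 = 29290 W/m².
Flux falls as S = L/(4πd²), so d = √(L/(4πS)) = √(2.11×10²⁷/(4π·29290)).

d ≈ 7.57×10¹⁰ m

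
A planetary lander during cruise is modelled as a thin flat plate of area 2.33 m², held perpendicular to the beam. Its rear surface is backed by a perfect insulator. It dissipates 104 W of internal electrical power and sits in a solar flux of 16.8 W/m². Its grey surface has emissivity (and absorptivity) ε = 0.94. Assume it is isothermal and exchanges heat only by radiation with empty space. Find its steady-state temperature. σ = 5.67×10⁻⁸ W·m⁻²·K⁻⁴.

At steady state, absorbed solar power + internal power = radiated power.
Absorbed: α·S·A_cross = 0.94·16.8·2.330 = 36.80 W (cross-section A).
Total input = 36.80 + 104 = 140.8 W.
Radiated: εσ·A_surf·T⁴ with A_surf = A = 2.330 m².
T⁴ = 140.8/(0.94·5.67×10⁻⁸·2.330) = 1.134×10⁹ K⁴.

T ≈ 183 K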